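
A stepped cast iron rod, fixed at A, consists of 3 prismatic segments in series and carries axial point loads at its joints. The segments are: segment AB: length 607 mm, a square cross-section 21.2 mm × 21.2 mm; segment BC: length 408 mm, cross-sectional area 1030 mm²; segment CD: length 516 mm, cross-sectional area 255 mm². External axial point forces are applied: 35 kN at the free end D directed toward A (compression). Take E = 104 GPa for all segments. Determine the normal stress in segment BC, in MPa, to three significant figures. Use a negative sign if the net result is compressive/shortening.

Internal axial forces (sectioning from the free end, tension +): N_CD = -35 kN, N_BC = -35 kN, N_AB = -35 kN.
σ_BC = N_BC/A_BC = -35000/1030 = -33.98 MPa.

-34.0 MPa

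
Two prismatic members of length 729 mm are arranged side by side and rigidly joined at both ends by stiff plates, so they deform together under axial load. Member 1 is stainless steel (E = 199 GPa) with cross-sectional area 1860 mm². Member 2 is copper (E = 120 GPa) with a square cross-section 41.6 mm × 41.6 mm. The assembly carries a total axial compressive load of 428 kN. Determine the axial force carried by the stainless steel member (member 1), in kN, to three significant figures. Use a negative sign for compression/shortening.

A_2 = 1731 mm².
Equal strain + equilibrium ⇒ each member carries load in proportion to AE: A₁E₁ = 370100000 N, A₂E₂ = 207700000 N, ΣAE = 577800000 N.
F₁ = P·A₁E₁/ΣAE = -428000·370100000/577800000 = -274200 N.

-274 kN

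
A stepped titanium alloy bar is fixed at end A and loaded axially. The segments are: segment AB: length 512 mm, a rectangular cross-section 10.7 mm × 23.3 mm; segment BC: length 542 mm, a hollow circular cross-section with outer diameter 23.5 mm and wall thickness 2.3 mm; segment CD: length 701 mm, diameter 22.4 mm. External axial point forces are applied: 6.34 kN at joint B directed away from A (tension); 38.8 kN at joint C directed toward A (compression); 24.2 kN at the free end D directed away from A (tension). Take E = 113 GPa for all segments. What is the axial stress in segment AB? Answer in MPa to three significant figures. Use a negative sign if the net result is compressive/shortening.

Internal axial forces (sectioning from the free end, tension +): N_CD = 24.2 kN, N_BC = -14.6 kN, N_AB = -8.26 kN.
A_AB = 249.3 mm².
σ_AB = N_AB/A_AB = -8260/249.3 = -33.13 MPa.

-33.1 MPa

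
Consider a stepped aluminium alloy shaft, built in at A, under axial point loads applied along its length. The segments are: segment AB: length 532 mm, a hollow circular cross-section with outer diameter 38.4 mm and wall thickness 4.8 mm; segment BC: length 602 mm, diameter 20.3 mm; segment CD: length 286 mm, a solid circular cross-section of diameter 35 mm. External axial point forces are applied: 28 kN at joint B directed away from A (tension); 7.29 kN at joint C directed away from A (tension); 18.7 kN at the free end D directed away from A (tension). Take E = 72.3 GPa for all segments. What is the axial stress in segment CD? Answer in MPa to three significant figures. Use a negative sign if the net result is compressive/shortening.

Internal axial forces (sectioning from the free end, tension +): N_CD = 18.7 kN, N_BC = 25.99 kN, N_AB = 53.99 kN.
A_CD = 962.1 mm².
σ_CD = N_CD/A_CD = 18700/962.1 = 19.44 MPa.

19.4 MPa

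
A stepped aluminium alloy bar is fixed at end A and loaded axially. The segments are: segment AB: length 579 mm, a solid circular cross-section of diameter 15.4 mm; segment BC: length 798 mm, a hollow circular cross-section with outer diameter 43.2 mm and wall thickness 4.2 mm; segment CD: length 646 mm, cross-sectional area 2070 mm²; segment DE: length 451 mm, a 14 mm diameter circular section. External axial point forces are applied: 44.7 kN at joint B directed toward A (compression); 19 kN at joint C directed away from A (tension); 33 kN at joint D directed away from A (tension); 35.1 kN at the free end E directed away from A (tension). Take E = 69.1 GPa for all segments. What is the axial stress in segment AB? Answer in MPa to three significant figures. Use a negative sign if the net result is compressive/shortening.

228 MPa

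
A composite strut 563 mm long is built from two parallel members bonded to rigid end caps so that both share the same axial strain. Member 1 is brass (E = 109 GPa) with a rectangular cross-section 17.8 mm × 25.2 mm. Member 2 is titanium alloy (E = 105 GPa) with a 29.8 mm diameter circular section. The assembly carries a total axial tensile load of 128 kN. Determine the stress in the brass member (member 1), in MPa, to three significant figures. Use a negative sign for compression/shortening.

A_1 = 448.6 mm².
A_2 = 697.5 mm².
Equal strain + equilibrium ⇒ each member carries load in proportion to AE: A₁E₁ = 48890000 N, A₂E₂ = 73230000 N, ΣAE = 122100000 N.
σ₁ = P·E₁/ΣAE = 128000·109000/122100000 = 114.2 MPa.

114 MPa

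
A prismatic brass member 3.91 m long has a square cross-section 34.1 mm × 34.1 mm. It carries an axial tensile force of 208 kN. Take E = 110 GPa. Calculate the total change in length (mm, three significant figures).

A = 1163 mm².
δ_mech = NL/(AE) = 208000·3910/(1163·110000) = 6.358 mm.

6.36 mm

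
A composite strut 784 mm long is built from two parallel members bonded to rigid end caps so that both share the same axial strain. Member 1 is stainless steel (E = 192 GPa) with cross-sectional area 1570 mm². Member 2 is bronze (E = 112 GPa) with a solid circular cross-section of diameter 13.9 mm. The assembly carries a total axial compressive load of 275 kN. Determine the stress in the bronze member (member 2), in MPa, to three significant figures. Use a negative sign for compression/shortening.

A_2 = 151.7 mm².
Equal strain + equilibrium ⇒ each member carries load in proportion to AE: A₁E₁ = 301400000 N, A₂E₂ = 17000000 N, ΣAE = 318400000 N.
σ₂ = P·E₂/ΣAE = -275000·112000/318400000 = -96.72 MPa.

-96.7 MPa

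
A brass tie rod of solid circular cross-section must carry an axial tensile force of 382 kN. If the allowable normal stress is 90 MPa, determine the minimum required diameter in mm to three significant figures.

Required area A ≥ P/σ_allow = 382000/90 = 4244 mm².
For a solid circular section, d ≥ √(4A/π) = 73.51 mm.

73.5 mm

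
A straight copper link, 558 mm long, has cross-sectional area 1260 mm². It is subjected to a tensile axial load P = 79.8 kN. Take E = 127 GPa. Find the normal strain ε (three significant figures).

4.99e-04

σ = N/A = 63.33 MPa; ε = σ/E = 63.33/127000 = 4.987e-04.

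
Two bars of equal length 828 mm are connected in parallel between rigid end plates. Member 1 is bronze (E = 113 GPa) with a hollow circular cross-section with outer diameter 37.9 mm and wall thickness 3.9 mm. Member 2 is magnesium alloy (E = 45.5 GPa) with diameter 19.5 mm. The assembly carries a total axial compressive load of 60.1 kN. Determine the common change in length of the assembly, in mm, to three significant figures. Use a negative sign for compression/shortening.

-0.820 mm

A_1 = 416.6 mm².
A_2 = 298.6 mm².
Equal strain + equilibrium ⇒ each member carries load in proportion to AE: A₁E₁ = 47070000 N, A₂E₂ = 13590000 N, ΣAE = 60660000 N.
δ = PL/ΣAE = -60100·828/60660000 = -0.8203 mm.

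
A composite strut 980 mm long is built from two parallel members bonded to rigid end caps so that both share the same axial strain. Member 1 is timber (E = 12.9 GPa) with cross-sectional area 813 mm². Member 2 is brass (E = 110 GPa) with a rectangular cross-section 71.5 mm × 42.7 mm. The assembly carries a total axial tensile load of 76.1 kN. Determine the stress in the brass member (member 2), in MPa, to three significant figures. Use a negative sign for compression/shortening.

24.2 MPa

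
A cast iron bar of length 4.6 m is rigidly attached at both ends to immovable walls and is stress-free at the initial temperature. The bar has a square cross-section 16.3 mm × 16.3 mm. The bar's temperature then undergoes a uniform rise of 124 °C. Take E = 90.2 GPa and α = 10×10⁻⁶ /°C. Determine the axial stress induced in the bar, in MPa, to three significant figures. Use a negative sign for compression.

Free thermal expansion αLΔT = 10e-6 · 4600 · 124 = 5.704 mm.
The walls impose strain ε = −(5.704)/4600 = -1.2400e-03; σ = Eε = 90200 · -1.2400e-03 = -111.8 MPa.

-112 MPa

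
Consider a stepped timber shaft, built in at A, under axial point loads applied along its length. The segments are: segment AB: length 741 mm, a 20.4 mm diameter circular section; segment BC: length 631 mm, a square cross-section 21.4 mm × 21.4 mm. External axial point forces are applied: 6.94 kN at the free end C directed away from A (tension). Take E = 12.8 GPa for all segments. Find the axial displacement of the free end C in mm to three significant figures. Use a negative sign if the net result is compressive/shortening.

1.98 mm

Internal axial forces (sectioning from the free end, tension +): N_BC = 6.94 kN, N_AB = 6.94 kN.
A_AB = 326.9 mm².
A_BC = 458 mm².
δ_AB = 6940·741/(326.9·12800) = 1.229 mm
δ_BC = 6940·631/(458·12800) = 0.7471 mm
δ = Σδ_i = 1.976 mm.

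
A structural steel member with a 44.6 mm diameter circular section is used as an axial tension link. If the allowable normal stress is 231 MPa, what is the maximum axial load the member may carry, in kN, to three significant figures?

A = 1562 mm².
P_max = σ_allow · A = 231 · 1562 = 360900 N = 360.9 kN.

361 kN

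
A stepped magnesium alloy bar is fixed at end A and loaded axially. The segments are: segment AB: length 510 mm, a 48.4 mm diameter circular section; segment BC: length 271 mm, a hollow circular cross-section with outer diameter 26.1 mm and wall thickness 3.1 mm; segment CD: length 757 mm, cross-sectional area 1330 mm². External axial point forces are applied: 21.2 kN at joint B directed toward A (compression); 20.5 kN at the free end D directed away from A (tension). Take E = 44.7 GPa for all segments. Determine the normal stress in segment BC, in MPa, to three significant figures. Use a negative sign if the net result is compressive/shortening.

91.5 MPa

Internal axial forces (sectioning from the free end, tension +): N_CD = 20.5 kN, N_BC = 20.5 kN, N_AB = -0.7 kN.
A_BC = 224 mm².
σ_BC = N_BC/A_BC = 20500/224 = 91.52 MPa.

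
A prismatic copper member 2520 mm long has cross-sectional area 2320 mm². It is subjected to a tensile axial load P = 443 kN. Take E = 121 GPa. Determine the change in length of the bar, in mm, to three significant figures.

3.98 mm

δ_mech = NL/(AE) = 443000·2520/(2320·121000) = 3.977 mm.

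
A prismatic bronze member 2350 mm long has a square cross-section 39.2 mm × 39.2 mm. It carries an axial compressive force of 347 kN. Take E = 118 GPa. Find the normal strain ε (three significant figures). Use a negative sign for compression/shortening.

-0.00191

A = 1537 mm².
σ = N/A = -225.8 MPa; ε = σ/E = -225.8/118000 = -1.914e-03.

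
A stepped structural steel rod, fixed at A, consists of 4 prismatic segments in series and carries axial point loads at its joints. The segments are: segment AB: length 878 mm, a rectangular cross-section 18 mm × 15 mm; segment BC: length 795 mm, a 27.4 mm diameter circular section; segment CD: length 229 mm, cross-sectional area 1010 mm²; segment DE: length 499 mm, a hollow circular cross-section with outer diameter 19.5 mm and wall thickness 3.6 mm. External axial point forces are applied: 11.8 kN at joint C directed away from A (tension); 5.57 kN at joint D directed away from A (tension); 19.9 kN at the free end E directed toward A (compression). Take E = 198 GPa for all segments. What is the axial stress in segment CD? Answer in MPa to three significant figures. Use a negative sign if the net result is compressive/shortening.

Internal axial forces (sectioning from the free end, tension +): N_DE = -19.9 kN, N_CD = -14.33 kN, N_BC = -2.53 kN, N_AB = -2.53 kN.
σ_CD = N_CD/A_CD = -14330/1010 = -14.19 MPa.

-14.2 MPa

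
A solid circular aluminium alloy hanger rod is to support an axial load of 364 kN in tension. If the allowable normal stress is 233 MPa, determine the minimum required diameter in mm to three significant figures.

44.6 mm

Required area A ≥ P/σ_allow = 364000/233 = 1562 mm².
For a solid circular section, d ≥ √(4A/π) = 44.6 mm.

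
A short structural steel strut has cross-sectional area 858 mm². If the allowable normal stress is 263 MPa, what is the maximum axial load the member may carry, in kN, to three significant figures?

226 kN

P_max = σ_allow · A = 263 · 858 = 225700 N = 225.7 kN.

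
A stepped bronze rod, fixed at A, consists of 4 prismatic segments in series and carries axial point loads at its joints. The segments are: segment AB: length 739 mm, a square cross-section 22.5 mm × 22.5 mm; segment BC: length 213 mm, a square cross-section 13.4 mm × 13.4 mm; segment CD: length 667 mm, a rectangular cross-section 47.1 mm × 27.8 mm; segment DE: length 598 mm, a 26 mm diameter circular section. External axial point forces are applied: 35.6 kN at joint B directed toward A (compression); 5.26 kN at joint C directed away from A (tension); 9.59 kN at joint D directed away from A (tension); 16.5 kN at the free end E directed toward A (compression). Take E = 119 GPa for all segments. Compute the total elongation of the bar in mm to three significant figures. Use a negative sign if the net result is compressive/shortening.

Internal axial forces (sectioning from the free end, tension +): N_DE = -16.5 kN, N_CD = -6.91 kN, N_BC = -1.65 kN, N_AB = -37.25 kN.
A_AB = 506.2 mm².
A_BC = 179.6 mm².
A_CD = 1309 mm².
A_DE = 530.9 mm².
δ_AB = -37250·739/(506.2·119000) = -0.4569 mm
δ_BC = -1650·213/(179.6·119000) = -0.01645 mm
δ_CD = -6910·667/(1309·119000) = -0.02958 mm
δ_DE = -16500·598/(530.9·119000) = -0.1562 mm
δ = Σδ_i = -0.6591 mm.

-0.659 mm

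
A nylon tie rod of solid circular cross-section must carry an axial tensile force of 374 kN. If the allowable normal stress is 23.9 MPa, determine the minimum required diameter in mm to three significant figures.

Required area A ≥ P/σ_allow = 374000/23.9 = 15650 mm².
For a solid circular section, d ≥ √(4A/π) = 141.2 mm.

141 mm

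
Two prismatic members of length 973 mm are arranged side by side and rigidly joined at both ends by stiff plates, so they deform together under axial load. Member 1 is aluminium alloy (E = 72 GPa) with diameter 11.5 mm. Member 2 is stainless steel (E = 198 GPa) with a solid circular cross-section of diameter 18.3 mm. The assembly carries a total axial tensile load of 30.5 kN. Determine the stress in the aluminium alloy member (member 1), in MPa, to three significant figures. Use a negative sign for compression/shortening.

36.9 MPa

A_1 = 103.9 mm².
A_2 = 263 mm².
Equal strain + equilibrium ⇒ each member carries load in proportion to AE: A₁E₁ = 7479000 N, A₂E₂ = 52080000 N, ΣAE = 59560000 N.
σ₁ = P·E₁/ΣAE = 30500·72000/59560000 = 36.87 MPa.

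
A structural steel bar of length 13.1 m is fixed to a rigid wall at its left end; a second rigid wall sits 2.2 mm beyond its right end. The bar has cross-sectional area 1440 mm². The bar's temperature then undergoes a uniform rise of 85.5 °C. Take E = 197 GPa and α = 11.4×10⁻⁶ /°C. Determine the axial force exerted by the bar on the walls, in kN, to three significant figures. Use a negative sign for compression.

Free thermal expansion αLΔT = 11.4e-6 · 13100 · 85.5 = 12.77 mm.
The walls engage after the gap closes; constrained expansion = 12.77 − 2.2 = 10.57 mm.
The walls impose strain ε = −(10.57)/13100 = -8.0676e-04; σ = Eε = 197000 · -8.0676e-04 = -158.9 MPa.
Wall reaction R = σ·A = -158.9·1440 = -228900 N = -228.9 kN.

-229 kN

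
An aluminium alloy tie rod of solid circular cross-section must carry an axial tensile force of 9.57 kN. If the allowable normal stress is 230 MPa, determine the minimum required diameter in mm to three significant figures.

7.28 mm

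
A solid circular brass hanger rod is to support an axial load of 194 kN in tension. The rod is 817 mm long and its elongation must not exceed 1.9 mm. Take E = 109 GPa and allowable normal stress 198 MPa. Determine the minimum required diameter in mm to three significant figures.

35.3 mm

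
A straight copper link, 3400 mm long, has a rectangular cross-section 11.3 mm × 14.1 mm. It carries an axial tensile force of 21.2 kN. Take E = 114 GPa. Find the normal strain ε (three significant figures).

A = 159.3 mm².
σ = N/A = 133.1 MPa; ε = σ/E = 133.1/114000 = 1.167e-03.

0.00117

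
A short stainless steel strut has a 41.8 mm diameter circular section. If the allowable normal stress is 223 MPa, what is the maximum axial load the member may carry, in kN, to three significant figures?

A = 1372 mm².
P_max = σ_allow · A = 223 · 1372 = 306000 N = 306 kN.

306 kN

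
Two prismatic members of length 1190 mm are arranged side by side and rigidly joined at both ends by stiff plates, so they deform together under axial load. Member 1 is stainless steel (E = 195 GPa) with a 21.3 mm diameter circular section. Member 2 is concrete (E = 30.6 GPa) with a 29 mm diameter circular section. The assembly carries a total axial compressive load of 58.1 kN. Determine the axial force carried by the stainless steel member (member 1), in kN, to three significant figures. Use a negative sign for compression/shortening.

-45.0 kN

A_1 = 356.3 mm².
A_2 = 660.5 mm².
Equal strain + equilibrium ⇒ each member carries load in proportion to AE: A₁E₁ = 69480000 N, A₂E₂ = 20210000 N, ΣAE = 89700000 N.
F₁ = P·A₁E₁/ΣAE = -58100·69480000/89700000 = -45010 N.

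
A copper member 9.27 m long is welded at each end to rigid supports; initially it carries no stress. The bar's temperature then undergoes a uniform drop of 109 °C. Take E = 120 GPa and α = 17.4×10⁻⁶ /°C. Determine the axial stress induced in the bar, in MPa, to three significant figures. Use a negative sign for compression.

Free thermal expansion αLΔT = 17.4e-6 · 9270 · -109 = -17.58 mm.
The walls impose strain ε = −(-17.58)/9270 = 1.8966e-03; σ = Eε = 120000 · 1.8966e-03 = 227.6 MPa.

228 MPa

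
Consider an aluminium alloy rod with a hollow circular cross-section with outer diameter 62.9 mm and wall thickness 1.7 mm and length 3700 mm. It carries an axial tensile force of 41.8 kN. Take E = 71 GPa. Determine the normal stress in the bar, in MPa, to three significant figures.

128 MPa

A = 326.9 mm².
σ = N/A = 41800/326.9 = 127.9 MPa.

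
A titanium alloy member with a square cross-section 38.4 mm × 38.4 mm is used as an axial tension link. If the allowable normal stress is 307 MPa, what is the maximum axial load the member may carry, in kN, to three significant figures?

A = 1475 mm².
P_max = σ_allow · A = 307 · 1475 = 452700 N = 452.7 kN.

453 kN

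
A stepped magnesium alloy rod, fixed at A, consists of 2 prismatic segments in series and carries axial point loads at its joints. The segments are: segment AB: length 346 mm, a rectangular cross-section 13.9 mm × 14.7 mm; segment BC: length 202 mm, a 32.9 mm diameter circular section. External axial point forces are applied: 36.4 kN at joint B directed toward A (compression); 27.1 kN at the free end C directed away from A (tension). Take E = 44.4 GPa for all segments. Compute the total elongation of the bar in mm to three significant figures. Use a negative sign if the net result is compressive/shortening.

-0.210 mm

Internal axial forces (sectioning from the free end, tension +): N_BC = 27.1 kN, N_AB = -9.3 kN.
A_AB = 204.3 mm².
A_BC = 850.1 mm².
δ_AB = -9300·346/(204.3·44400) = -0.3547 mm
δ_BC = 27100·202/(850.1·44400) = 0.145 mm
δ = Σδ_i = -0.2097 mm.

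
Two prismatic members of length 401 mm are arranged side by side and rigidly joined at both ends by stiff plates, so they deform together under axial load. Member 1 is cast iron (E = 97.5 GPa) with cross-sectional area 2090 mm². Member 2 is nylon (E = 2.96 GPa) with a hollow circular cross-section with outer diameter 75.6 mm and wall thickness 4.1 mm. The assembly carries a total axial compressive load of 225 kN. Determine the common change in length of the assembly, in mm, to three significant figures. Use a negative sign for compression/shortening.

A_2 = 921 mm².
Equal strain + equilibrium ⇒ each member carries load in proportion to AE: A₁E₁ = 203800000 N, A₂E₂ = 2726000 N, ΣAE = 206500000 N.
δ = PL/ΣAE = -225000·401/206500000 = -0.4369 mm.

-0.437 mm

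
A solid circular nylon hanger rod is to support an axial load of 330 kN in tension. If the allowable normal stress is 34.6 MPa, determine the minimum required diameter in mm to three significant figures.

Required area A ≥ P/σ_allow = 330000/34.6 = 9538 mm².
For a solid circular section, d ≥ √(4A/π) = 110.2 mm.

110 mm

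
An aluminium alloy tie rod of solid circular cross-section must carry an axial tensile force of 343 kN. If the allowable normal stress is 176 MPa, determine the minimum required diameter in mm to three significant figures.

49.8 mm

Required area A ≥ P/σ_allow = 343000/176 = 1949 mm².
For a solid circular section, d ≥ √(4A/π) = 49.81 mm.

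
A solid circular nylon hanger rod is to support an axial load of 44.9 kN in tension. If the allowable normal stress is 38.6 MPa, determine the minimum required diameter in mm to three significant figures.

Required area A ≥ P/σ_allow = 44900/38.6 = 1163 mm².
For a solid circular section, d ≥ √(4A/π) = 38.48 mm.

38.5 mm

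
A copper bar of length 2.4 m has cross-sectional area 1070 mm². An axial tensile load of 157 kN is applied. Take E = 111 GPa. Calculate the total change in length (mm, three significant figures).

δ_mech = NL/(AE) = 157000·2400/(1070·111000) = 3.173 mm.

3.17 mm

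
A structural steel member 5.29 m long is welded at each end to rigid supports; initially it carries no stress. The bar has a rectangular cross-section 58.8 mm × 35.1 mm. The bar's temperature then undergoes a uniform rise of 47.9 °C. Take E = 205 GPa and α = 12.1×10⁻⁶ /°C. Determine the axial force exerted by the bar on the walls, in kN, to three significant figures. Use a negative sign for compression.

-245 kN

Free thermal expansion αLΔT = 12.1e-6 · 5290 · 47.9 = 3.066 mm.
The walls impose strain ε = −(3.066)/5290 = -5.7959e-04; σ = Eε = 205000 · -5.7959e-04 = -118.8 MPa.
Wall reaction R = σ·A = -118.8·2064 = -245200 N = -245.2 kN.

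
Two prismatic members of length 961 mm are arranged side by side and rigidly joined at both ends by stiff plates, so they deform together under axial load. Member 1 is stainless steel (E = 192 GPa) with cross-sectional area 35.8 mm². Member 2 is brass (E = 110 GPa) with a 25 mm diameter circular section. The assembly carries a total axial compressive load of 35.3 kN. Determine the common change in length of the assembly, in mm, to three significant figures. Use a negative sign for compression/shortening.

-0.557 mm

A_2 = 490.9 mm².
Equal strain + equilibrium ⇒ each member carries load in proportion to AE: A₁E₁ = 6874000 N, A₂E₂ = 54000000 N, ΣAE = 60870000 N.
δ = PL/ΣAE = -35300·961/60870000 = -0.5573 mm.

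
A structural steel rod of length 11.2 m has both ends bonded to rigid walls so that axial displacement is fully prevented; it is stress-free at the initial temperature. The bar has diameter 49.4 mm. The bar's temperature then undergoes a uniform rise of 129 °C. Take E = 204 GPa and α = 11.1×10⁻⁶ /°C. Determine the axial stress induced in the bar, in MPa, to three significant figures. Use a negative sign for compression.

-292 MPa

Free thermal expansion αLΔT = 11.1e-6 · 11200 · 129 = 16.04 mm.
The walls impose strain ε = −(16.04)/11200 = -1.4319e-03; σ = Eε = 204000 · -1.4319e-03 = -292.1 MPa.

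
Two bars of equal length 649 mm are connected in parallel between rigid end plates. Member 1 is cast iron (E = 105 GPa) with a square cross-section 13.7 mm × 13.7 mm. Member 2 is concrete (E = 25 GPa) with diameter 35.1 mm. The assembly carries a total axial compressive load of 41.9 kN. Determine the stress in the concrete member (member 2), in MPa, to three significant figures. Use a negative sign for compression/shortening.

-23.9 MPa

A_1 = 187.7 mm².
A_2 = 967.6 mm².
Equal strain + equilibrium ⇒ each member carries load in proportion to AE: A₁E₁ = 19710000 N, A₂E₂ = 24190000 N, ΣAE = 43900000 N.
σ₂ = P·E₂/ΣAE = -41900·25000/43900000 = -23.86 MPa.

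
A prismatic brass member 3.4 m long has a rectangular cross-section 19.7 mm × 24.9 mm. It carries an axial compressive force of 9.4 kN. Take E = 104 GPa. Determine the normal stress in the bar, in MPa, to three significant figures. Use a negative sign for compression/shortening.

-19.2 MPa

A = 490.5 mm².
σ = N/A = -9400/490.5 = -19.16 MPa.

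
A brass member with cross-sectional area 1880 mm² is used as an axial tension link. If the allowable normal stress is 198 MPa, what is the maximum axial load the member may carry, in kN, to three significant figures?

372 kN

P_max = σ_allow · A = 198 · 1880 = 372200 N = 372.2 kN.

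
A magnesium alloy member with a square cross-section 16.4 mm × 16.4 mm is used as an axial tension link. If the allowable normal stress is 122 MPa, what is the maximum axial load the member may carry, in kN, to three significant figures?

A = 269 mm².
P_max = σ_allow · A = 122 · 269 = 32810 N = 32.81 kN.

32.8 kN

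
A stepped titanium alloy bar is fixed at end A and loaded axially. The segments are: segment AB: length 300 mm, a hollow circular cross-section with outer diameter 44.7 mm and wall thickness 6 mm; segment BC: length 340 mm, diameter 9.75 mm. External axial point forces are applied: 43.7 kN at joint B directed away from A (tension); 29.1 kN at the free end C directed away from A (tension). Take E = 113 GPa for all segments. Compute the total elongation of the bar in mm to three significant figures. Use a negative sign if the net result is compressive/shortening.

1.44 mm

Internal axial forces (sectioning from the free end, tension +): N_BC = 29.1 kN, N_AB = 72.8 kN.
A_AB = 729.5 mm².
A_BC = 74.66 mm².
δ_AB = 72800·300/(729.5·113000) = 0.2649 mm
δ_BC = 29100·340/(74.66·113000) = 1.173 mm
δ = Σδ_i = 1.438 mm.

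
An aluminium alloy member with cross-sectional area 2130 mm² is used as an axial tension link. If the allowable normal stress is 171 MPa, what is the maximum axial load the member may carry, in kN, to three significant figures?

P_max = σ_allow · A = 171 · 2130 = 364200 N = 364.2 kN.

364 kN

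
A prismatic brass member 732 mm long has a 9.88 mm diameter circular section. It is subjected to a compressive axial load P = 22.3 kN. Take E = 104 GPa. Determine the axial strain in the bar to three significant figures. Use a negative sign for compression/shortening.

A = 76.67 mm².
σ = N/A = -290.9 MPa; ε = σ/E = -290.9/104000 = -2.797e-03.

-0.00280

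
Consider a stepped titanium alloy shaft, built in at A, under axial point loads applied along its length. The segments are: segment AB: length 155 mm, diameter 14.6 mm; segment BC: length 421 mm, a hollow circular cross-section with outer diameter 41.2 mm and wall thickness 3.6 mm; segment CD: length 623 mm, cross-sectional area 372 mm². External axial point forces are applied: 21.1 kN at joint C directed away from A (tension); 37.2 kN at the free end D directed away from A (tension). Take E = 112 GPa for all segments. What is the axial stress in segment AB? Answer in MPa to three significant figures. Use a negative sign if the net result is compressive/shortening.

348 MPa

Internal axial forces (sectioning from the free end, tension +): N_CD = 37.2 kN, N_BC = 58.3 kN, N_AB = 58.3 kN.
A_AB = 167.4 mm².
σ_AB = N_AB/A_AB = 58300/167.4 = 348.2 MPa.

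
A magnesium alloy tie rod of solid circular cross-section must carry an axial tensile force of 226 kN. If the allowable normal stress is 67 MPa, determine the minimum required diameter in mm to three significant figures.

Required area A ≥ P/σ_allow = 226000/67 = 3373 mm².
For a solid circular section, d ≥ √(4A/π) = 65.53 mm.

65.5 mm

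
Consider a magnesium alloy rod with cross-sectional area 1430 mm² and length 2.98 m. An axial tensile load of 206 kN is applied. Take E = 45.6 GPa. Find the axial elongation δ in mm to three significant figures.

9.41 mm

δ_mech = NL/(AE) = 206000·2980/(1430·45600) = 9.414 mm.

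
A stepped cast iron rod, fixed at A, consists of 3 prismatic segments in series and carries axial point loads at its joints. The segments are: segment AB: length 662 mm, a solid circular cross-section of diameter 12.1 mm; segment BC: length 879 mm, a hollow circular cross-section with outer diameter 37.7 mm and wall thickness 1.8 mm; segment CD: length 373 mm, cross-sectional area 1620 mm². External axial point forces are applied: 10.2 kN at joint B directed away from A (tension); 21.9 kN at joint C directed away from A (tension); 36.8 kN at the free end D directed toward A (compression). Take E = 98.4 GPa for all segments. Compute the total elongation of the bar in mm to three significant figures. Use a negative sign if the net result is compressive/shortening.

-1.02 mm

Internal axial forces (sectioning from the free end, tension +): N_CD = -36.8 kN, N_BC = -14.9 kN, N_AB = -4.7 kN.
A_AB = 115 mm².
A_BC = 203 mm².
δ_AB = -4700·662/(115·98400) = -0.275 mm
δ_BC = -14900·879/(203·98400) = -0.6556 mm
δ_CD = -36800·373/(1620·98400) = -0.08611 mm
δ = Σδ_i = -1.017 mm.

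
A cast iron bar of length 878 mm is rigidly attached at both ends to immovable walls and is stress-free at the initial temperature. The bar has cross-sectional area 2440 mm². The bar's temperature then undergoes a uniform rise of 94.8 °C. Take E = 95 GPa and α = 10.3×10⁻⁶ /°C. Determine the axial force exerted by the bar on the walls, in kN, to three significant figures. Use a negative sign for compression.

Free thermal expansion αLΔT = 10.3e-6 · 878 · 94.8 = 0.8573 mm.
The walls impose strain ε = −(0.8573)/878 = -9.7644e-04; σ = Eε = 95000 · -9.7644e-04 = -92.76 MPa.
Wall reaction R = σ·A = -92.76·2440 = -226300 N = -226.3 kN.

-226 kN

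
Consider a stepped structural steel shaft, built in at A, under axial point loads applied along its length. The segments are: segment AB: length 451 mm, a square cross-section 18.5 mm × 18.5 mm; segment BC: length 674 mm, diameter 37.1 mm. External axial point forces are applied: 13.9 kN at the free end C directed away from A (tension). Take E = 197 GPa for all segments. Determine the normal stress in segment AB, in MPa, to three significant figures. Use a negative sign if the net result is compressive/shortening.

Internal axial forces (sectioning from the free end, tension +): N_BC = 13.9 kN, N_AB = 13.9 kN.
A_AB = 342.2 mm².
σ_AB = N_AB/A_AB = 13900/342.2 = 40.61 MPa.

40.6 MPa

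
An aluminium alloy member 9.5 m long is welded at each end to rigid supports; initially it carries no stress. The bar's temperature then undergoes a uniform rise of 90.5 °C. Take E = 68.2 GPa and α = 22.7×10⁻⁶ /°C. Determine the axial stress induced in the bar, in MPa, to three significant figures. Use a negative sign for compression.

-140 MPa

Free thermal expansion αLΔT = 22.7e-6 · 9500 · 90.5 = 19.52 mm.
The walls impose strain ε = −(19.52)/9500 = -2.0543e-03; σ = Eε = 68200 · -2.0543e-03 = -140.1 MPa.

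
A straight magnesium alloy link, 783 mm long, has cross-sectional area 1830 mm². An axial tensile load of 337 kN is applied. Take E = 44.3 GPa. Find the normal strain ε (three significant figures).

0.00416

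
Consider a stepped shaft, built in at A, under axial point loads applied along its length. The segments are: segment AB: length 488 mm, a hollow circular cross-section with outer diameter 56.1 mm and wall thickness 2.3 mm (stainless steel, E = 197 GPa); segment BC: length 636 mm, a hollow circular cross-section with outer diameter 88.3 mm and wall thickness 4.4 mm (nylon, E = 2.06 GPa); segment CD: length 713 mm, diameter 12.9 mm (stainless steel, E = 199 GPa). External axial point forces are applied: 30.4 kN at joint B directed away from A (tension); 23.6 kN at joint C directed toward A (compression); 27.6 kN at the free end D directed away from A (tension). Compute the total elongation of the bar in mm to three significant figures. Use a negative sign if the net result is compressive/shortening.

Internal axial forces (sectioning from the free end, tension +): N_CD = 27.6 kN, N_BC = 4 kN, N_AB = 34.4 kN.
A_AB = 388.7 mm².
A_BC = 1160 mm².
A_CD = 130.7 mm².
δ_AB = 34400·488/(388.7·197000) = 0.2192 mm
δ_BC = 4000·636/(1160·2060) = 1.065 mm
δ_CD = 27600·713/(130.7·199000) = 0.7566 mm
δ = Σδ_i = 2.041 mm.

2.04 mm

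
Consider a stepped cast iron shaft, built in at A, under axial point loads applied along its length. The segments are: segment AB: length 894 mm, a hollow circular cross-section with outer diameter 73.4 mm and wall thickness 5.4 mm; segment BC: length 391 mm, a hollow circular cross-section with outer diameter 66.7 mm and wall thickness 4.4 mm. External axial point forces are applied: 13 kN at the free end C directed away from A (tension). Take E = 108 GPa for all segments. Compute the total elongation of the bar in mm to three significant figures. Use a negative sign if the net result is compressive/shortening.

Internal axial forces (sectioning from the free end, tension +): N_BC = 13 kN, N_AB = 13 kN.
A_AB = 1154 mm².
A_BC = 861.2 mm².
δ_AB = 13000·894/(1154·108000) = 0.09328 mm
δ_BC = 13000·391/(861.2·108000) = 0.05465 mm
δ = Σδ_i = 0.1479 mm.

0.148 mm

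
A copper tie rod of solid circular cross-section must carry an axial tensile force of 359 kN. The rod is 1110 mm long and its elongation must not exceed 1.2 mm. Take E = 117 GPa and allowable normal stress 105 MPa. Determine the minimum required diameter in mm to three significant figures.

Required area A ≥ P/σ_allow = 359000/105 = 3419 mm².
For a solid circular section, d ≥ √(4A/π) = 65.98 mm.
Elongation limit: A ≥ PL/(Eδ_allow) = 359000·1110/(117000·1.2) = 2838 mm² ⇒ d ≥ 60.11 mm.
The stress limit governs.

66.0 mm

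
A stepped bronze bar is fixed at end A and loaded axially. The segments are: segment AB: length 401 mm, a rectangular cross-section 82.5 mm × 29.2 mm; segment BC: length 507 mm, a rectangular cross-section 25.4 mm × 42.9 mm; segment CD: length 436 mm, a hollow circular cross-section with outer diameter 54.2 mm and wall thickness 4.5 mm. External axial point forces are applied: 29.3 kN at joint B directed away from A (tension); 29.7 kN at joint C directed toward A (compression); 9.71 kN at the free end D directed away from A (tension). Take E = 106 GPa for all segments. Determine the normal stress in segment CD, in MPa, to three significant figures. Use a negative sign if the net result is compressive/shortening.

Internal axial forces (sectioning from the free end, tension +): N_CD = 9.71 kN, N_BC = -19.99 kN, N_AB = 9.31 kN.
A_CD = 702.6 mm².
σ_CD = N_CD/A_CD = 9710/702.6 = 13.82 MPa.

13.8 MPa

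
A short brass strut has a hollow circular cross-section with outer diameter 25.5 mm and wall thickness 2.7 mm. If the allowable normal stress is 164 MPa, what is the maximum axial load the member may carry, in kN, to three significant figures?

A = 193.4 mm².
P_max = σ_allow · A = 164 · 193.4 = 31720 N = 31.72 kN.

31.7 kN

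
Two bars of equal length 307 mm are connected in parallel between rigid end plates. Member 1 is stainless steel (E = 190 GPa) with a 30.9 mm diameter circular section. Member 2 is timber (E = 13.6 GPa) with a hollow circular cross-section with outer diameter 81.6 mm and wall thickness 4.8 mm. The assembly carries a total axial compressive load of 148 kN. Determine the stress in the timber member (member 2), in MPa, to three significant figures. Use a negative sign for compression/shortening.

A_1 = 749.9 mm².
A_2 = 1158 mm².
Equal strain + equilibrium ⇒ each member carries load in proportion to AE: A₁E₁ = 142500000 N, A₂E₂ = 15750000 N, ΣAE = 158200000 N.
σ₂ = P·E₂/ΣAE = -148000·13600/158200000 = -12.72 MPa.

-12.7 MPa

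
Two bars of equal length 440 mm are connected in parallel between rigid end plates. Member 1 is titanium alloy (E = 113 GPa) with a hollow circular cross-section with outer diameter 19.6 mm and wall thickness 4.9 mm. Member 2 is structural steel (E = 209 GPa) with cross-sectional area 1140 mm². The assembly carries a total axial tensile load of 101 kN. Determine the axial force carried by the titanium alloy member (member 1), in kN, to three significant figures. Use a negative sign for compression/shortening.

A_1 = 226.3 mm².
Equal strain + equilibrium ⇒ each member carries load in proportion to AE: A₁E₁ = 25570000 N, A₂E₂ = 238300000 N, ΣAE = 263800000 N.
F₁ = P·A₁E₁/ΣAE = 101000·25570000/263800000 = 9789 N.

9.79 kN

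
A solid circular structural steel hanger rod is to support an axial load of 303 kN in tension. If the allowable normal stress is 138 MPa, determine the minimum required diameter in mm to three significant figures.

Required area A ≥ P/σ_allow = 303000/138 = 2196 mm².
For a solid circular section, d ≥ √(4A/π) = 52.87 mm.

52.9 mm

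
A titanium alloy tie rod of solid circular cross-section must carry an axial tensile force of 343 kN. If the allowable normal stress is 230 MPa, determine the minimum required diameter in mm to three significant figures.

43.6 mm

Required area A ≥ P/σ_allow = 343000/230 = 1491 mm².
For a solid circular section, d ≥ √(4A/π) = 43.58 mm.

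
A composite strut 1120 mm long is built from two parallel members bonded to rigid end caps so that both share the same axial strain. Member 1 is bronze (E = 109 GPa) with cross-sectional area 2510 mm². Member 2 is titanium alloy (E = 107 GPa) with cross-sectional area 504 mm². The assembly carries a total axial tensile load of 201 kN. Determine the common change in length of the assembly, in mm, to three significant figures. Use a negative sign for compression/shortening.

0.687 mm

Equal strain + equilibrium ⇒ each member carries load in proportion to AE: A₁E₁ = 273600000 N, A₂E₂ = 53930000 N, ΣAE = 327500000 N.
δ = PL/ΣAE = 201000·1120/327500000 = 0.6874 mm.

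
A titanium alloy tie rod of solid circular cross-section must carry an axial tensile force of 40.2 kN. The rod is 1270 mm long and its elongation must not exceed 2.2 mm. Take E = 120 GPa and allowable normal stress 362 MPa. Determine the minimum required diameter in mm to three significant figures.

Required area A ≥ P/σ_allow = 40200/362 = 111 mm².
For a solid circular section, d ≥ √(4A/π) = 11.89 mm.
Elongation limit: A ≥ PL/(Eδ_allow) = 40200·1270/(120000·2.2) = 193.4 mm² ⇒ d ≥ 15.69 mm.
The elongation limit governs.

15.7 mm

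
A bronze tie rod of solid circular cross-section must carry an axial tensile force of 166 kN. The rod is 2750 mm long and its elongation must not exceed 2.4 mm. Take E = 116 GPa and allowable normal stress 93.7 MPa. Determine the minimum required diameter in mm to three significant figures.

Required area A ≥ P/σ_allow = 166000/93.7 = 1772 mm².
For a solid circular section, d ≥ √(4A/π) = 47.49 mm.
Elongation limit: A ≥ PL/(Eδ_allow) = 166000·2750/(116000·2.4) = 1640 mm² ⇒ d ≥ 45.69 mm.
The stress limit governs.

47.5 mm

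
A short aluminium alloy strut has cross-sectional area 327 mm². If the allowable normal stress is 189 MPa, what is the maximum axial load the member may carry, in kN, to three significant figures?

61.8 kN

P_max = σ_allow · A = 189 · 327 = 61800 N = 61.8 kN.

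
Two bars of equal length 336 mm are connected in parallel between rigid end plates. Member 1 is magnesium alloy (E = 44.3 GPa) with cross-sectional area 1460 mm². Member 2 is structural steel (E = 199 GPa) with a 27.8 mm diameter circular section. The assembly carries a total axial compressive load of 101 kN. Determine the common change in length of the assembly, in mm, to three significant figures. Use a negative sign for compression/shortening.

A_2 = 607 mm².
Equal strain + equilibrium ⇒ each member carries load in proportion to AE: A₁E₁ = 64680000 N, A₂E₂ = 120800000 N, ΣAE = 185500000 N.
δ = PL/ΣAE = -101000·336/185500000 = -0.183 mm.

-0.183 mm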